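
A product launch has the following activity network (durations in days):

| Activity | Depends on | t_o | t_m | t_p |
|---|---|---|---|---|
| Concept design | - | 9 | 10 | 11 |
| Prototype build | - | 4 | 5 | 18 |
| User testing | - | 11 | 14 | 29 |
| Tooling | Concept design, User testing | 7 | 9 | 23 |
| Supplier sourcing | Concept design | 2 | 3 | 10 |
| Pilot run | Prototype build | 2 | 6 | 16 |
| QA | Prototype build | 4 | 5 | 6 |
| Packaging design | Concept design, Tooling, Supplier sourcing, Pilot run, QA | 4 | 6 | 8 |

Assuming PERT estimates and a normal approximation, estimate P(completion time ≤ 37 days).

0.837

te_Concept design = (9 + 4·10 + 11)/6 = 60/6 = 10; σ²_Concept design = ((11−9)/6)² = 0.111
te_Prototype build = (4 + 4·5 + 18)/6 = 42/6 = 7; σ²_Prototype build = ((18−4)/6)² = 5.444
te_User testing = (11 + 4·14 + 29)/6 = 96/6 = 16; σ²_User testing = ((29−11)/6)² = 9.000
te_Tooling = (7 + 4·9 + 23)/6 = 66/6 = 11; σ²_Tooling = ((23−7)/6)² = 7.111
te_Supplier sourcing = (2 + 4·3 + 10)/6 = 24/6 = 4; σ²_Supplier sourcing = ((10−2)/6)² = 1.778
te_Pilot run = (2 + 4·6 + 16)/6 = 42/6 = 7; σ²_Pilot run = ((16−2)/6)² = 5.444
te_QA = (4 + 4·5 + 6)/6 = 30/6 = 5; σ²_QA = ((6−4)/6)² = 0.111
te_Packaging design = (4 + 4·6 + 8)/6 = 36/6 = 6; σ²_Packaging design = ((8−4)/6)² = 0.444

Forward pass:
ES_Concept design = 0; EF_Concept design = 10
ES_Prototype build = 0; EF_Prototype build = 7
ES_User testing = 0; EF_User testing = 16
ES_Tooling = max(EF_Concept design=10, EF_User testing=16) = 16; EF_Tooling = 16+11 = 27
ES_Supplier sourcing = 10; EF_Supplier sourcing = 10+4 = 14
ES_Pilot run = 7; EF_Pilot run = 7+7 = 14
ES_QA = 7; EF_QA = 7+5 = 12
ES_Packaging design = max(EF_Concept design=10, EF_Tooling=27, EF_Supplier sourcing=14, EF_Pilot run=14, EF_QA=12) = 27; EF_Packaging design = 27+6 = 33
Expected project duration μ = 33 days. Critical path: User testing → Tooling → Packaging design.

Variance along critical path = 9.000 + 7.111 + 0.444 = 16.556; σ = √16.556 = 4.069 days.
Z = (37 − 33) / 4.069 = 0.983
P(T ≤ 37) = Φ(0.983) ≈ 0.837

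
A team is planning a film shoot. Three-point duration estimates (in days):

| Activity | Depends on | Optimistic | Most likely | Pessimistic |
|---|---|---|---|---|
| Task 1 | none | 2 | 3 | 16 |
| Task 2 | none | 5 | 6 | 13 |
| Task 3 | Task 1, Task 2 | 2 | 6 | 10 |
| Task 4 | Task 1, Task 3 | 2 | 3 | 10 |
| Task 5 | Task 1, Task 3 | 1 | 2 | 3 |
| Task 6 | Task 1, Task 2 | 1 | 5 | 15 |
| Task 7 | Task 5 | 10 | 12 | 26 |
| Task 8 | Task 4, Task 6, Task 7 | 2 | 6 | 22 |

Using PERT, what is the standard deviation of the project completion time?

te_Task 1 = (2 + 4·3 + 16)/6 = 30/6 = 5; σ²_Task 1 = ((16−2)/6)² = 5.444
te_Task 2 = (5 + 4·6 + 13)/6 = 42/6 = 7; σ²_Task 2 = ((13−5)/6)² = 1.778
te_Task 3 = (2 + 4·6 + 10)/6 = 36/6 = 6; σ²_Task 3 = ((10−2)/6)² = 1.778
te_Task 4 = (2 + 4·3 + 10)/6 = 24/6 = 4; σ²_Task 4 = ((10−2)/6)² = 1.778
te_Task 5 = (1 + 4·2 + 3)/6 = 12/6 = 2; σ²_Task 5 = ((3−1)/6)² = 0.111
te_Task 6 = (1 + 4·5 + 15)/6 = 36/6 = 6; σ²_Task 6 = ((15−1)/6)² = 5.444
te_Task 7 = (10 + 4·12 + 26)/6 = 84/6 = 14; σ²_Task 7 = ((26−10)/6)² = 7.111
te_Task 8 = (2 + 4·6 + 22)/6 = 48/6 = 8; σ²_Task 8 = ((22−2)/6)² = 11.111

Forward pass:
ES_Task 1 = 0; EF_Task 1 = 5
ES_Task 2 = 0; EF_Task 2 = 7
ES_Task 3 = max(EF_Task 1=5, EF_Task 2=7) = 7; EF_Task 3 = 7+6 = 13
ES_Task 4 = max(EF_Task 1=5, EF_Task 3=13) = 13; EF_Task 4 = 13+4 = 17
ES_Task 5 = max(EF_Task 1=5, EF_Task 3=13) = 13; EF_Task 5 = 13+2 = 15
ES_Task 6 = max(EF_Task 1=5, EF_Task 2=7) = 7; EF_Task 6 = 7+6 = 13
ES_Task 7 = 15; EF_Task 7 = 15+14 = 29
ES_Task 8 = max(EF_Task 4=17, EF_Task 6=13, EF_Task 7=29) = 29; EF_Task 8 = 29+8 = 37
Expected project duration μ = 37 days. Critical path: Task 2 → Task 3 → Task 5 → Task 7 → Task 8.

Variance along critical path = 1.778 + 1.778 + 0.111 + 7.111 + 11.111 = 21.889
σ = √21.889 = 4.679 days

4.68 days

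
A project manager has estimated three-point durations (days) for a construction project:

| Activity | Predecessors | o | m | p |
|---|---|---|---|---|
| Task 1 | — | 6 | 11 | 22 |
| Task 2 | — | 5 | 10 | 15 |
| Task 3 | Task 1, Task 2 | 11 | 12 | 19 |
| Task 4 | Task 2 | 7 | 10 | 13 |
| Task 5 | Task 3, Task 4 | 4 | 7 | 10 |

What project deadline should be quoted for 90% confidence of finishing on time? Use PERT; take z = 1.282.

te_Task 1 = (6 + 4·11 + 22)/6 = 72/6 = 12; σ²_Task 1 = ((22−6)/6)² = 7.111
te_Task 2 = (5 + 4·10 + 15)/6 = 60/6 = 10; σ²_Task 2 = ((15−5)/6)² = 2.778
te_Task 3 = (11 + 4·12 + 19)/6 = 78/6 = 13; σ²_Task 3 = ((19−11)/6)² = 1.778
te_Task 4 = (7 + 4·10 + 13)/6 = 60/6 = 10; σ²_Task 4 = ((13−7)/6)² = 1.000
te_Task 5 = (4 + 4·7 + 10)/6 = 42/6 = 7; σ²_Task 5 = ((10−4)/6)² = 1.000

Forward pass:
ES_Task 1 = 0; EF_Task 1 = 12
ES_Task 2 = 0; EF_Task 2 = 10
ES_Task 3 = max(EF_Task 1=12, EF_Task 2=10) = 12; EF_Task 3 = 12+13 = 25
ES_Task 4 = 10; EF_Task 4 = 10+10 = 20
ES_Task 5 = max(EF_Task 3=25, EF_Task 4=20) = 25; EF_Task 5 = 25+7 = 32
Expected project duration μ = 32 days. Critical path: Task 1 → Task 3 → Task 5.

Variance along critical path = 7.111 + 1.778 + 1.000 = 9.889; σ = 3.145 days.
D = μ + z·σ = 32 + 1.282·3.145 = 36.0 days

36.0 days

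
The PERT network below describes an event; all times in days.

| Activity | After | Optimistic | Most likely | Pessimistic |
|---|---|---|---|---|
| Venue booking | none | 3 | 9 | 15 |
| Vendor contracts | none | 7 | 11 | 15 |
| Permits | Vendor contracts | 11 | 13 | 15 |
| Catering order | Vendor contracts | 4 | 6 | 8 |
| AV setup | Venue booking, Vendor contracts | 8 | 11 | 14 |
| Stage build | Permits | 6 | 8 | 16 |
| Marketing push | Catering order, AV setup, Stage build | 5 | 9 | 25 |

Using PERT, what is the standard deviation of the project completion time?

4.01 days

te_Venue booking = (3 + 4·9 + 15)/6 = 54/6 = 9; σ²_Venue booking = ((15−3)/6)² = 4.000
te_Vendor contracts = (7 + 4·11 + 15)/6 = 66/6 = 11; σ²_Vendor contracts = ((15−7)/6)² = 1.778
te_Permits = (11 + 4·13 + 15)/6 = 78/6 = 13; σ²_Permits = ((15−11)/6)² = 0.444
te_Catering order = (4 + 4·6 + 8)/6 = 36/6 = 6; σ²_Catering order = ((8−4)/6)² = 0.444
te_AV setup = (8 + 4·11 + 14)/6 = 66/6 = 11; σ²_AV setup = ((14−8)/6)² = 1.000
te_Stage build = (6 + 4·8 + 16)/6 = 54/6 = 9; σ²_Stage build = ((16−6)/6)² = 2.778
te_Marketing push = (5 + 4·9 + 25)/6 = 66/6 = 11; σ²_Marketing push = ((25−5)/6)² = 11.111

Forward pass:
ES_Venue booking = 0; EF_Venue booking = 9
ES_Vendor contracts = 0; EF_Vendor contracts = 11
ES_Permits = 11; EF_Permits = 11+13 = 24
ES_Catering order = 11; EF_Catering order = 11+6 = 17
ES_AV setup = max(EF_Venue booking=9, EF_Vendor contracts=11) = 11; EF_AV setup = 11+11 = 22
ES_Stage build = 24; EF_Stage build = 24+9 = 33
ES_Marketing push = max(EF_Catering order=17, EF_AV setup=22, EF_Stage build=33) = 33; EF_Marketing push = 33+11 = 44
Expected project duration μ = 44 days. Critical path: Vendor contracts → Permits → Stage build → Marketing push.

Variance along critical path = 1.778 + 0.444 + 2.778 + 11.111 = 16.111
σ = √16.111 = 4.014 days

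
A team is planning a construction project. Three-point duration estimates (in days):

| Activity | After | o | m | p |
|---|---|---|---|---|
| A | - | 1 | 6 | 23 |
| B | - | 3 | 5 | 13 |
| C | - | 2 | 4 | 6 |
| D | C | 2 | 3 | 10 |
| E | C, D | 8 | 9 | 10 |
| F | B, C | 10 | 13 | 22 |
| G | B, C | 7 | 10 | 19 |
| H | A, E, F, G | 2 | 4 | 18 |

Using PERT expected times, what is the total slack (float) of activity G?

te_A = (1 + 4·6 + 23)/6 = 48/6 = 8
te_B = (3 + 4·5 + 13)/6 = 36/6 = 6
te_C = (2 + 4·4 + 6)/6 = 24/6 = 4
te_D = (2 + 4·3 + 10)/6 = 24/6 = 4
te_E = (8 + 4·9 + 10)/6 = 54/6 = 9
te_F = (10 + 4·13 + 22)/6 = 84/6 = 14
te_G = (7 + 4·10 + 19)/6 = 66/6 = 11
te_H = (2 + 4·4 + 18)/6 = 36/6 = 6

Forward pass:
ES_A = 0; EF_A = 8
ES_B = 0; EF_B = 6
ES_C = 0; EF_C = 4
ES_D = 4; EF_D = 4+4 = 8
ES_E = max(EF_C=4, EF_D=8) = 8; EF_E = 8+9 = 17
ES_F = max(EF_B=6, EF_C=4) = 6; EF_F = 6+14 = 20
ES_G = max(EF_B=6, EF_C=4) = 6; EF_G = 6+11 = 17
ES_H = max(EF_A=8, EF_E=17, EF_F=20, EF_G=17) = 20; EF_H = 20+6 = 26
Expected project duration μ = 26 days. Critical path: B → F → H.

Backward pass:
LF_H = 26; LS_H = 26−6 = 20
LF_G = LS_H = 20; LS_G = 20−11 = 9
LF_F = LS_H = 20; LS_F = 20−14 = 6
LF_E = LS_H = 20; LS_E = 20−9 = 11
LF_D = LS_E = 11; LS_D = 11−4 = 7
LF_C = min(LS_D=7, LS_E=11, LS_F=6, LS_G=9) = 6; LS_C = 6−4 = 2
LF_B = min(LS_F=6, LS_G=9) = 6; LS_B = 6−6 = 0
LF_A = LS_H = 20; LS_A = 20−8 = 12
Slack_G = LS_G − ES_G = 9 − 6 = 3

3 days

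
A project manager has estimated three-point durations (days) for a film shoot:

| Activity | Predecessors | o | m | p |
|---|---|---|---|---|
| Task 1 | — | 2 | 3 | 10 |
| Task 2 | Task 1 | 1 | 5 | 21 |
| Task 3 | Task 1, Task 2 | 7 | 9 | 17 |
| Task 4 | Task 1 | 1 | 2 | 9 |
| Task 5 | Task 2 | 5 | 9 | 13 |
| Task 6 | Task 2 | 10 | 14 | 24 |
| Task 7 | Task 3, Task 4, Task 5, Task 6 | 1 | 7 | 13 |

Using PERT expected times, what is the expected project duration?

33 days

te_Task 1 = (2 + 4·3 + 10)/6 = 24/6 = 4
te_Task 2 = (1 + 4·5 + 21)/6 = 42/6 = 7
te_Task 3 = (7 + 4·9 + 17)/6 = 60/6 = 10
te_Task 4 = (1 + 4·2 + 9)/6 = 18/6 = 3
te_Task 5 = (5 + 4·9 + 13)/6 = 54/6 = 9
te_Task 6 = (10 + 4·14 + 24)/6 = 90/6 = 15
te_Task 7 = (1 + 4·7 + 13)/6 = 42/6 = 7

Forward pass:
ES_Task 1 = 0; EF_Task 1 = 4
ES_Task 2 = 4; EF_Task 2 = 4+7 = 11
ES_Task 3 = max(EF_Task 1=4, EF_Task 2=11) = 11; EF_Task 3 = 11+10 = 21
ES_Task 4 = 4; EF_Task 4 = 4+3 = 7
ES_Task 5 = 11; EF_Task 5 = 11+9 = 20
ES_Task 6 = 11; EF_Task 6 = 11+15 = 26
ES_Task 7 = max(EF_Task 3=21, EF_Task 4=7, EF_Task 5=20, EF_Task 6=26) = 26; EF_Task 7 = 26+7 = 33
Expected project duration μ = 33 days. Critical path: Task 1 → Task 2 → Task 6 → Task 7.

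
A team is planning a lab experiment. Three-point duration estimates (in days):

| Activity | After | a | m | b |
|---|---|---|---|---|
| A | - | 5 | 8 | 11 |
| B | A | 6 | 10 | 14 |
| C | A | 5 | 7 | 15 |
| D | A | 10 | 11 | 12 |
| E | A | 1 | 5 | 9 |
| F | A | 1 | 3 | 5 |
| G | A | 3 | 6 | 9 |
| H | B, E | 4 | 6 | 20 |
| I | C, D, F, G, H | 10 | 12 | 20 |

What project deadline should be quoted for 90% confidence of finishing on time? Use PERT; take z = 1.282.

te_A = (5 + 4·8 + 11)/6 = 48/6 = 8; σ²_A = ((11−5)/6)² = 1.000
te_B = (6 + 4·10 + 14)/6 = 60/6 = 10; σ²_B = ((14−6)/6)² = 1.778
te_C = (5 + 4·7 + 15)/6 = 48/6 = 8; σ²_C = ((15−5)/6)² = 2.778
te_D = (10 + 4·11 + 12)/6 = 66/6 = 11; σ²_D = ((12−10)/6)² = 0.111
te_E = (1 + 4·5 + 9)/6 = 30/6 = 5; σ²_E = ((9−1)/6)² = 1.778
te_F = (1 + 4·3 + 5)/6 = 18/6 = 3; σ²_F = ((5−1)/6)² = 0.444
te_G = (3 + 4·6 + 9)/6 = 36/6 = 6; σ²_G = ((9−3)/6)² = 1.000
te_H = (4 + 4·6 + 20)/6 = 48/6 = 8; σ²_H = ((20−4)/6)² = 7.111
te_I = (10 + 4·12 + 20)/6 = 78/6 = 13; σ²_I = ((20−10)/6)² = 2.778

Forward pass:
ES_A = 0; EF_A = 8
ES_B = 8; EF_B = 8+10 = 18
ES_C = 8; EF_C = 8+8 = 16
ES_D = 8; EF_D = 8+11 = 19
ES_E = 8; EF_E = 8+5 = 13
ES_F = 8; EF_F = 8+3 = 11
ES_G = 8; EF_G = 8+6 = 14
ES_H = max(EF_B=18, EF_E=13) = 18; EF_H = 18+8 = 26
ES_I = max(EF_C=16, EF_D=19, EF_F=11, EF_G=14, EF_H=26) = 26; EF_I = 26+13 = 39
Expected project duration μ = 39 days. Critical path: A → B → H → I.

Variance along critical path = 1.000 + 1.778 + 7.111 + 2.778 = 12.667; σ = 3.559 days.
D = μ + z·σ = 39 + 1.282·3.559 = 43.6 days

43.6 days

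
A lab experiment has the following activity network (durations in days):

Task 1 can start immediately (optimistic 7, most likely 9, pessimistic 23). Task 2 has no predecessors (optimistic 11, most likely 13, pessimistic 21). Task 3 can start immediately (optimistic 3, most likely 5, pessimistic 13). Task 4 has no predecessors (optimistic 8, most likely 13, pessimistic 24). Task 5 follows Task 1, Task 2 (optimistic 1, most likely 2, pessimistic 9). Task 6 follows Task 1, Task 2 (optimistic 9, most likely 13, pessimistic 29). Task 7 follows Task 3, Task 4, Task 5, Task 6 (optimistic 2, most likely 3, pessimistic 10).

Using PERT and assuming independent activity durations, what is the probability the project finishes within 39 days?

te_Task 1 = (7 + 4·9 + 23)/6 = 66/6 = 11; σ²_Task 1 = ((23−7)/6)² = 7.111
te_Task 2 = (11 + 4·13 + 21)/6 = 84/6 = 14; σ²_Task 2 = ((21−11)/6)² = 2.778
te_Task 3 = (3 + 4·5 + 13)/6 = 36/6 = 6; σ²_Task 3 = ((13−3)/6)² = 2.778
te_Task 4 = (8 + 4·13 + 24)/6 = 84/6 = 14; σ²_Task 4 = ((24−8)/6)² = 7.111
te_Task 5 = (1 + 4·2 + 9)/6 = 18/6 = 3; σ²_Task 5 = ((9−1)/6)² = 1.778
te_Task 6 = (9 + 4·13 + 29)/6 = 90/6 = 15; σ²_Task 6 = ((29−9)/6)² = 11.111
te_Task 7 = (2 + 4·3 + 10)/6 = 24/6 = 4; σ²_Task 7 = ((10−2)/6)² = 1.778

Forward pass:
ES_Task 1 = 0; EF_Task 1 = 11
ES_Task 2 = 0; EF_Task 2 = 14
ES_Task 3 = 0; EF_Task 3 = 6
ES_Task 4 = 0; EF_Task 4 = 14
ES_Task 5 = max(EF_Task 1=11, EF_Task 2=14) = 14; EF_Task 5 = 14+3 = 17
ES_Task 6 = max(EF_Task 1=11, EF_Task 2=14) = 14; EF_Task 6 = 14+15 = 29
ES_Task 7 = max(EF_Task 3=6, EF_Task 4=14, EF_Task 5=17, EF_Task 6=29) = 29; EF_Task 7 = 29+4 = 33
Expected project duration μ = 33 days. Critical path: Task 2 → Task 6 → Task 7.

Variance along critical path = 2.778 + 11.111 + 1.778 = 15.667; σ = √15.667 = 3.958 days.
Z = (39 − 33) / 3.958 = 1.516
P(T ≤ 39) = Φ(1.516) ≈ 0.935

0.935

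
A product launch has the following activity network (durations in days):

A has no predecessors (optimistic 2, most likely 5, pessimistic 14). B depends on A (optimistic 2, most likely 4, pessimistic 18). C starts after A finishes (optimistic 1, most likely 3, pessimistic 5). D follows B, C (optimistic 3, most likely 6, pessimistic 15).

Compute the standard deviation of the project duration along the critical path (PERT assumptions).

te_A = (2 + 4·5 + 14)/6 = 36/6 = 6; σ²_A = ((14−2)/6)² = 4.000
te_B = (2 + 4·4 + 18)/6 = 36/6 = 6; σ²_B = ((18−2)/6)² = 7.111
te_C = (1 + 4·3 + 5)/6 = 18/6 = 3; σ²_C = ((5−1)/6)² = 0.444
te_D = (3 + 4·6 + 15)/6 = 42/6 = 7; σ²_D = ((15−3)/6)² = 4.000

Forward pass:
ES_A = 0; EF_A = 6
ES_B = 6; EF_B = 6+6 = 12
ES_C = 6; EF_C = 6+3 = 9
ES_D = max(EF_B=12, EF_C=9) = 12; EF_D = 12+7 = 19
Expected project duration μ = 19 days. Critical path: A → B → D.

Variance along critical path = 4.000 + 7.111 + 4.000 = 15.111
σ = √15.111 = 3.887 days

3.89 days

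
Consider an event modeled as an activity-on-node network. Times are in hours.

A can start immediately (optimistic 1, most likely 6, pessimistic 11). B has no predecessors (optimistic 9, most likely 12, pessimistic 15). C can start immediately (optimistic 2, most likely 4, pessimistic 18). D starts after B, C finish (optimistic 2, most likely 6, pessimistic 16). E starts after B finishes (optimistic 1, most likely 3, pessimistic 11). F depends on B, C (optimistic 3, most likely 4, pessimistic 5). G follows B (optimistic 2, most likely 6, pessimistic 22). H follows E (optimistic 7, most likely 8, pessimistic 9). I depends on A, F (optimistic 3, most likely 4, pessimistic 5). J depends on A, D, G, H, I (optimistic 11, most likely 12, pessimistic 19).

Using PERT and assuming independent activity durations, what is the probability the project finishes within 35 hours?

te_A = (1 + 4·6 + 11)/6 = 36/6 = 6; σ²_A = ((11−1)/6)² = 2.778
te_B = (9 + 4·12 + 15)/6 = 72/6 = 12; σ²_B = ((15−9)/6)² = 1.000
te_C = (2 + 4·4 + 18)/6 = 36/6 = 6; σ²_C = ((18−2)/6)² = 7.111
te_D = (2 + 4·6 + 16)/6 = 42/6 = 7; σ²_D = ((16−2)/6)² = 5.444
te_E = (1 + 4·3 + 11)/6 = 24/6 = 4; σ²_E = ((11−1)/6)² = 2.778
te_F = (3 + 4·4 + 5)/6 = 24/6 = 4; σ²_F = ((5−3)/6)² = 0.111
te_G = (2 + 4·6 + 22)/6 = 48/6 = 8; σ²_G = ((22−2)/6)² = 11.111
te_H = (7 + 4·8 + 9)/6 = 48/6 = 8; σ²_H = ((9−7)/6)² = 0.111
te_I = (3 + 4·4 + 5)/6 = 24/6 = 4; σ²_I = ((5−3)/6)² = 0.111
te_J = (11 + 4·12 + 19)/6 = 78/6 = 13; σ²_J = ((19−11)/6)² = 1.778

Forward pass:
ES_A = 0; EF_A = 6
ES_B = 0; EF_B = 12
ES_C = 0; EF_C = 6
ES_D = max(EF_B=12, EF_C=6) = 12; EF_D = 12+7 = 19
ES_E = 12; EF_E = 12+4 = 16
ES_F = max(EF_B=12, EF_C=6) = 12; EF_F = 12+4 = 16
ES_G = 12; EF_G = 12+8 = 20
ES_H = 16; EF_H = 16+8 = 24
ES_I = max(EF_A=6, EF_F=16) = 16; EF_I = 16+4 = 20
ES_J = max(EF_A=6, EF_D=19, EF_G=20, EF_H=24, EF_I=20) = 24; EF_J = 24+13 = 37
Expected project duration μ = 37 hours. Critical path: B → E → H → J.

Variance along critical path = 1.000 + 2.778 + 0.111 + 1.778 = 5.667; σ = √5.667 = 2.380 hours.
Z = (35 − 37) / 2.380 = -0.840
P(T ≤ 35) = Φ(-0.840) ≈ 0.200

0.200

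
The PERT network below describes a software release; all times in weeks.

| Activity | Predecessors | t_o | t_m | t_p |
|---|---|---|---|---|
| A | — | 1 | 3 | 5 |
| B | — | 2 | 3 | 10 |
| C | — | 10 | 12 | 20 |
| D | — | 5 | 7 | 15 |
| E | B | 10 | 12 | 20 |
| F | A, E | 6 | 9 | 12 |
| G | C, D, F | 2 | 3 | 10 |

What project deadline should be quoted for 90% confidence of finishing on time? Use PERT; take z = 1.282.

te_A = (1 + 4·3 + 5)/6 = 18/6 = 3; σ²_A = ((5−1)/6)² = 0.444
te_B = (2 + 4·3 + 10)/6 = 24/6 = 4; σ²_B = ((10−2)/6)² = 1.778
te_C = (10 + 4·12 + 20)/6 = 78/6 = 13; σ²_C = ((20−10)/6)² = 2.778
te_D = (5 + 4·7 + 15)/6 = 48/6 = 8; σ²_D = ((15−5)/6)² = 2.778
te_E = (10 + 4·12 + 20)/6 = 78/6 = 13; σ²_E = ((20−10)/6)² = 2.778
te_F = (6 + 4·9 + 12)/6 = 54/6 = 9; σ²_F = ((12−6)/6)² = 1.000
te_G = (2 + 4·3 + 10)/6 = 24/6 = 4; σ²_G = ((10−2)/6)² = 1.778

Forward pass:
ES_A = 0; EF_A = 3
ES_B = 0; EF_B = 4
ES_C = 0; EF_C = 13
ES_D = 0; EF_D = 8
ES_E = 4; EF_E = 4+13 = 17
ES_F = max(EF_A=3, EF_E=17) = 17; EF_F = 17+9 = 26
ES_G = max(EF_C=13, EF_D=8, EF_F=26) = 26; EF_G = 26+4 = 30
Expected project duration μ = 30 weeks. Critical path: B → E → F → G.

Variance along critical path = 1.778 + 2.778 + 1.000 + 1.778 = 7.333; σ = 2.708 weeks.
D = μ + z·σ = 30 + 1.282·2.708 = 33.5 weeks

33.5 weeks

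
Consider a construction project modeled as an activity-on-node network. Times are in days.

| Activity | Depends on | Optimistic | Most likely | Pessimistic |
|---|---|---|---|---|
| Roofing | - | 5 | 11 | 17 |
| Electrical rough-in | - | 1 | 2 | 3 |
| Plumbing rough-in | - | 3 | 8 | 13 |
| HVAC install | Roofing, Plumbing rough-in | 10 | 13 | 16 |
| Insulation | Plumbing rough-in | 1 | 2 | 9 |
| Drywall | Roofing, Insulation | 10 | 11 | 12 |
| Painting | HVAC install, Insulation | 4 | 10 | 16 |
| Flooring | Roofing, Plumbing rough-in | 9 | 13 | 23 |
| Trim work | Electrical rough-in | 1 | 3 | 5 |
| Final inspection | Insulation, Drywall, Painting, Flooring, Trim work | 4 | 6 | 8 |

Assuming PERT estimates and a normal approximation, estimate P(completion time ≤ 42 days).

te_Roofing = (5 + 4·11 + 17)/6 = 66/6 = 11; σ²_Roofing = ((17−5)/6)² = 4.000
te_Electrical rough-in = (1 + 4·2 + 3)/6 = 12/6 = 2; σ²_Electrical rough-in = ((3−1)/6)² = 0.111
te_Plumbing rough-in = (3 + 4·8 + 13)/6 = 48/6 = 8; σ²_Plumbing rough-in = ((13−3)/6)² = 2.778
te_HVAC install = (10 + 4·13 + 16)/6 = 78/6 = 13; σ²_HVAC install = ((16−10)/6)² = 1.000
te_Insulation = (1 + 4·2 + 9)/6 = 18/6 = 3; σ²_Insulation = ((9−1)/6)² = 1.778
te_Drywall = (10 + 4·11 + 12)/6 = 66/6 = 11; σ²_Drywall = ((12−10)/6)² = 0.111
te_Painting = (4 + 4·10 + 16)/6 = 60/6 = 10; σ²_Painting = ((16−4)/6)² = 4.000
te_Flooring = (9 + 4·13 + 23)/6 = 84/6 = 14; σ²_Flooring = ((23−9)/6)² = 5.444
te_Trim work = (1 + 4·3 + 5)/6 = 18/6 = 3; σ²_Trim work = ((5−1)/6)² = 0.444
te_Final inspection = (4 + 4·6 + 8)/6 = 36/6 = 6; σ²_Final inspection = ((8−4)/6)² = 0.444

Forward pass:
ES_Roofing = 0; EF_Roofing = 11
ES_Electrical rough-in = 0; EF_Electrical rough-in = 2
ES_Plumbing rough-in = 0; EF_Plumbing rough-in = 8
ES_HVAC install = max(EF_Roofing=11, EF_Plumbing rough-in=8) = 11; EF_HVAC install = 11+13 = 24
ES_Insulation = 8; EF_Insulation = 8+3 = 11
ES_Drywall = max(EF_Roofing=11, EF_Insulation=11) = 11; EF_Drywall = 11+11 = 22
ES_Painting = max(EF_HVAC install=24, EF_Insulation=11) = 24; EF_Painting = 24+10 = 34
ES_Flooring = max(EF_Roofing=11, EF_Plumbing rough-in=8) = 11; EF_Flooring = 11+14 = 25
ES_Trim work = 2; EF_Trim work = 2+3 = 5
ES_Final inspection = max(EF_Insulation=11, EF_Drywall=22, EF_Painting=34, EF_Flooring=25, EF_Trim work=5) = 34; EF_Final inspection = 34+6 = 40
Expected project duration μ = 40 days. Critical path: Roofing → HVAC install → Painting → Final inspection.

Variance along critical path = 4.000 + 1.000 + 4.000 + 0.444 = 9.444; σ = √9.444 = 3.073 days.
Z = (42 − 40) / 3.073 = 0.651
P(T ≤ 42) = Φ(0.651) ≈ 0.742

0.742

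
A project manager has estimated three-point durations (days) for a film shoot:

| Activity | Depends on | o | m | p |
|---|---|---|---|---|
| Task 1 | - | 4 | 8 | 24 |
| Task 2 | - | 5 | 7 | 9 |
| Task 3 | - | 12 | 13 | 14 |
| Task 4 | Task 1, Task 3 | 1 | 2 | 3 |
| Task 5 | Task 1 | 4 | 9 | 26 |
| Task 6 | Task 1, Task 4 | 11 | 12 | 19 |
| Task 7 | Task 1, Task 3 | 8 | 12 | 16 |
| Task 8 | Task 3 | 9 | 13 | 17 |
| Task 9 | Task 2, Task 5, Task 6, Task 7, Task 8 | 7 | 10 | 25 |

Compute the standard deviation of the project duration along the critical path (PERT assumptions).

te_Task 1 = (4 + 4·8 + 24)/6 = 60/6 = 10; σ²_Task 1 = ((24−4)/6)² = 11.111
te_Task 2 = (5 + 4·7 + 9)/6 = 42/6 = 7; σ²_Task 2 = ((9−5)/6)² = 0.444
te_Task 3 = (12 + 4·13 + 14)/6 = 78/6 = 13; σ²_Task 3 = ((14−12)/6)² = 0.111
te_Task 4 = (1 + 4·2 + 3)/6 = 12/6 = 2; σ²_Task 4 = ((3−1)/6)² = 0.111
te_Task 5 = (4 + 4·9 + 26)/6 = 66/6 = 11; σ²_Task 5 = ((26−4)/6)² = 13.444
te_Task 6 = (11 + 4·12 + 19)/6 = 78/6 = 13; σ²_Task 6 = ((19−11)/6)² = 1.778
te_Task 7 = (8 + 4·12 + 16)/6 = 72/6 = 12; σ²_Task 7 = ((16−8)/6)² = 1.778
te_Task 8 = (9 + 4·13 + 17)/6 = 78/6 = 13; σ²_Task 8 = ((17−9)/6)² = 1.778
te_Task 9 = (7 + 4·10 + 25)/6 = 72/6 = 12; σ²_Task 9 = ((25−7)/6)² = 9.000

Forward pass:
ES_Task 1 = 0; EF_Task 1 = 10
ES_Task 2 = 0; EF_Task 2 = 7
ES_Task 3 = 0; EF_Task 3 = 13
ES_Task 4 = max(EF_Task 1=10, EF_Task 3=13) = 13; EF_Task 4 = 13+2 = 15
ES_Task 5 = 10; EF_Task 5 = 10+11 = 21
ES_Task 6 = max(EF_Task 1=10, EF_Task 4=15) = 15; EF_Task 6 = 15+13 = 28
ES_Task 7 = max(EF_Task 1=10, EF_Task 3=13) = 13; EF_Task 7 = 13+12 = 25
ES_Task 8 = 13; EF_Task 8 = 13+13 = 26
ES_Task 9 = max(EF_Task 2=7, EF_Task 5=21, EF_Task 6=28, EF_Task 7=25, EF_Task 8=26) = 28; EF_Task 9 = 28+12 = 40
Expected project duration μ = 40 days. Critical path: Task 3 → Task 4 → Task 6 → Task 9.

Variance along critical path = 0.111 + 0.111 + 1.778 + 9.000 = 11.000
σ = √11.000 = 3.317 days

3.32 days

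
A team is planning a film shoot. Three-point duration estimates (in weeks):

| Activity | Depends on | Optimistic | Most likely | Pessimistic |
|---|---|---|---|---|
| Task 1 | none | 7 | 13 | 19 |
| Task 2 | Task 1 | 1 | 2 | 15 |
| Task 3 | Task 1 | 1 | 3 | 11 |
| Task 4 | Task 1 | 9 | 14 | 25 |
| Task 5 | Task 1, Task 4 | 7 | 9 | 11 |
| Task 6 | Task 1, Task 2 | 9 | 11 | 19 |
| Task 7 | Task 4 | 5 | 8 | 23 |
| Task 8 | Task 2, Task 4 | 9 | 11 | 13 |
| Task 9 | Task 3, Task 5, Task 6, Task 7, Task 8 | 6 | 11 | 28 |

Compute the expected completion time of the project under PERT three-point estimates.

52 weeks

te_Task 1 = (7 + 4·13 + 19)/6 = 78/6 = 13
te_Task 2 = (1 + 4·2 + 15)/6 = 24/6 = 4
te_Task 3 = (1 + 4·3 + 11)/6 = 24/6 = 4
te_Task 4 = (9 + 4·14 + 25)/6 = 90/6 = 15
te_Task 5 = (7 + 4·9 + 11)/6 = 54/6 = 9
te_Task 6 = (9 + 4·11 + 19)/6 = 72/6 = 12
te_Task 7 = (5 + 4·8 + 23)/6 = 60/6 = 10
te_Task 8 = (9 + 4·11 + 13)/6 = 66/6 = 11
te_Task 9 = (6 + 4·11 + 28)/6 = 78/6 = 13

Forward pass:
ES_Task 1 = 0; EF_Task 1 = 13
ES_Task 2 = 13; EF_Task 2 = 13+4 = 17
ES_Task 3 = 13; EF_Task 3 = 13+4 = 17
ES_Task 4 = 13; EF_Task 4 = 13+15 = 28
ES_Task 5 = max(EF_Task 1=13, EF_Task 4=28) = 28; EF_Task 5 = 28+9 = 37
ES_Task 6 = max(EF_Task 1=13, EF_Task 2=17) = 17; EF_Task 6 = 17+12 = 29
ES_Task 7 = 28; EF_Task 7 = 28+10 = 38
ES_Task 8 = max(EF_Task 2=17, EF_Task 4=28) = 28; EF_Task 8 = 28+11 = 39
ES_Task 9 = max(EF_Task 3=17, EF_Task 5=37, EF_Task 6=29, EF_Task 7=38, EF_Task 8=39) = 39; EF_Task 9 = 39+13 = 52
Expected project duration μ = 52 weeks. Critical path: Task 1 → Task 4 → Task 8 → Task 9.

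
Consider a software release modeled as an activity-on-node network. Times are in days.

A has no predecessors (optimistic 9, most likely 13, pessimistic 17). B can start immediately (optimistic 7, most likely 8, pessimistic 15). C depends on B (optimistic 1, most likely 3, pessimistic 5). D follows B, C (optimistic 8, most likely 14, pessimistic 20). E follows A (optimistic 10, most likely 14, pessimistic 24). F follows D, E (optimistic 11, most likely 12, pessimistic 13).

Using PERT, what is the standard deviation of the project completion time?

te_A = (9 + 4·13 + 17)/6 = 78/6 = 13; σ²_A = ((17−9)/6)² = 1.778
te_B = (7 + 4·8 + 15)/6 = 54/6 = 9; σ²_B = ((15−7)/6)² = 1.778
te_C = (1 + 4·3 + 5)/6 = 18/6 = 3; σ²_C = ((5−1)/6)² = 0.444
te_D = (8 + 4·14 + 20)/6 = 84/6 = 14; σ²_D = ((20−8)/6)² = 4.000
te_E = (10 + 4·14 + 24)/6 = 90/6 = 15; σ²_E = ((24−10)/6)² = 5.444
te_F = (11 + 4·12 + 13)/6 = 72/6 = 12; σ²_F = ((13−11)/6)² = 0.111

Forward pass:
ES_A = 0; EF_A = 13
ES_B = 0; EF_B = 9
ES_C = 9; EF_C = 9+3 = 12
ES_D = max(EF_B=9, EF_C=12) = 12; EF_D = 12+14 = 26
ES_E = 13; EF_E = 13+15 = 28
ES_F = max(EF_D=26, EF_E=28) = 28; EF_F = 28+12 = 40
Expected project duration μ = 40 days. Critical path: A → E → F.

Variance along critical path = 1.778 + 5.444 + 0.111 = 7.333
σ = √7.333 = 2.708 days

2.71 days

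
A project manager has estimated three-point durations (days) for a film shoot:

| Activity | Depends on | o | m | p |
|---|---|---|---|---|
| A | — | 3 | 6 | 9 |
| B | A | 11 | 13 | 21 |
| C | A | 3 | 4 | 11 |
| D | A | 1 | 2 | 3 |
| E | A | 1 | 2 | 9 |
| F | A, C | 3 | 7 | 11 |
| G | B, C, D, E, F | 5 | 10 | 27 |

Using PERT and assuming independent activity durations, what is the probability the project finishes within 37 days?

te_A = (3 + 4·6 + 9)/6 = 36/6 = 6; σ²_A = ((9−3)/6)² = 1.000
te_B = (11 + 4·13 + 21)/6 = 84/6 = 14; σ²_B = ((21−11)/6)² = 2.778
te_C = (3 + 4·4 + 11)/6 = 30/6 = 5; σ²_C = ((11−3)/6)² = 1.778
te_D = (1 + 4·2 + 3)/6 = 12/6 = 2; σ²_D = ((3−1)/6)² = 0.111
te_E = (1 + 4·2 + 9)/6 = 18/6 = 3; σ²_E = ((9−1)/6)² = 1.778
te_F = (3 + 4·7 + 11)/6 = 42/6 = 7; σ²_F = ((11−3)/6)² = 1.778
te_G = (5 + 4·10 + 27)/6 = 72/6 = 12; σ²_G = ((27−5)/6)² = 13.444

Forward pass:
ES_A = 0; EF_A = 6
ES_B = 6; EF_B = 6+14 = 20
ES_C = 6; EF_C = 6+5 = 11
ES_D = 6; EF_D = 6+2 = 8
ES_E = 6; EF_E = 6+3 = 9
ES_F = max(EF_A=6, EF_C=11) = 11; EF_F = 11+7 = 18
ES_G = max(EF_B=20, EF_C=11, EF_D=8, EF_E=9, EF_F=18) = 20; EF_G = 20+12 = 32
Expected project duration μ = 32 days. Critical path: A → B → G.

Variance along critical path = 1.000 + 2.778 + 13.444 = 17.222; σ = √17.222 = 4.150 days.
Z = (37 − 32) / 4.150 = 1.205
P(T ≤ 37) = Φ(1.205) ≈ 0.886

0.886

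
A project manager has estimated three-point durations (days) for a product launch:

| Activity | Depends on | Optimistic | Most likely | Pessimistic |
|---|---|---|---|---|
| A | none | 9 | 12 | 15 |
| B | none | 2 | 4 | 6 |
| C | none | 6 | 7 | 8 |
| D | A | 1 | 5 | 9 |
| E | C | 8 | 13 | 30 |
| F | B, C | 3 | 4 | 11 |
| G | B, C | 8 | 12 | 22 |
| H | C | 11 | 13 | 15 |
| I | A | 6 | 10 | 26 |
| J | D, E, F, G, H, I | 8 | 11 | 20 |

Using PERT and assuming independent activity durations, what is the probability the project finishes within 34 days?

te_A = (9 + 4·12 + 15)/6 = 72/6 = 12; σ²_A = ((15−9)/6)² = 1.000
te_B = (2 + 4·4 + 6)/6 = 24/6 = 4; σ²_B = ((6−2)/6)² = 0.444
te_C = (6 + 4·7 + 8)/6 = 42/6 = 7; σ²_C = ((8−6)/6)² = 0.111
te_D = (1 + 4·5 + 9)/6 = 30/6 = 5; σ²_D = ((9−1)/6)² = 1.778
te_E = (8 + 4·13 + 30)/6 = 90/6 = 15; σ²_E = ((30−8)/6)² = 13.444
te_F = (3 + 4·4 + 11)/6 = 30/6 = 5; σ²_F = ((11−3)/6)² = 1.778
te_G = (8 + 4·12 + 22)/6 = 78/6 = 13; σ²_G = ((22−8)/6)² = 5.444
te_H = (11 + 4·13 + 15)/6 = 78/6 = 13; σ²_H = ((15−11)/6)² = 0.444
te_I = (6 + 4·10 + 26)/6 = 72/6 = 12; σ²_I = ((26−6)/6)² = 11.111
te_J = (8 + 4·11 + 20)/6 = 72/6 = 12; σ²_J = ((20−8)/6)² = 4.000

Forward pass:
ES_A = 0; EF_A = 12
ES_B = 0; EF_B = 4
ES_C = 0; EF_C = 7
ES_D = 12; EF_D = 12+5 = 17
ES_E = 7; EF_E = 7+15 = 22
ES_F = max(EF_B=4, EF_C=7) = 7; EF_F = 7+5 = 12
ES_G = max(EF_B=4, EF_C=7) = 7; EF_G = 7+13 = 20
ES_H = 7; EF_H = 7+13 = 20
ES_I = 12; EF_I = 12+12 = 24
ES_J = max(EF_D=17, EF_E=22, EF_F=12, EF_G=20, EF_H=20, EF_I=24) = 24; EF_J = 24+12 = 36
Expected project duration μ = 36 days. Critical path: A → I → J.

Variance along critical path = 1.000 + 11.111 + 4.000 = 16.111; σ = √16.111 = 4.014 days.
Z = (34 − 36) / 4.014 = -0.498
P(T ≤ 34) = Φ(-0.498) ≈ 0.309

0.309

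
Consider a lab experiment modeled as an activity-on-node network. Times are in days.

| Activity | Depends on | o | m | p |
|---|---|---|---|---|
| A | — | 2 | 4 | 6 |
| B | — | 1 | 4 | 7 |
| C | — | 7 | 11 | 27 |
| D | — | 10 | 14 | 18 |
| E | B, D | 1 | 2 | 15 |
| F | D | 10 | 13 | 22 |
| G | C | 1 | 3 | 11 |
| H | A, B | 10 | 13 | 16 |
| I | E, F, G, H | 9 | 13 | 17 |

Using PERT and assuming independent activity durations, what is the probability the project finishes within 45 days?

te_A = (2 + 4·4 + 6)/6 = 24/6 = 4; σ²_A = ((6−2)/6)² = 0.444
te_B = (1 + 4·4 + 7)/6 = 24/6 = 4; σ²_B = ((7−1)/6)² = 1.000
te_C = (7 + 4·11 + 27)/6 = 78/6 = 13; σ²_C = ((27−7)/6)² = 11.111
te_D = (10 + 4·14 + 18)/6 = 84/6 = 14; σ²_D = ((18−10)/6)² = 1.778
te_E = (1 + 4·2 + 15)/6 = 24/6 = 4; σ²_E = ((15−1)/6)² = 5.444
te_F = (10 + 4·13 + 22)/6 = 84/6 = 14; σ²_F = ((22−10)/6)² = 4.000
te_G = (1 + 4·3 + 11)/6 = 24/6 = 4; σ²_G = ((11−1)/6)² = 2.778
te_H = (10 + 4·13 + 16)/6 = 78/6 = 13; σ²_H = ((16−10)/6)² = 1.000
te_I = (9 + 4·13 + 17)/6 = 78/6 = 13; σ²_I = ((17−9)/6)² = 1.778

Forward pass:
ES_A = 0; EF_A = 4
ES_B = 0; EF_B = 4
ES_C = 0; EF_C = 13
ES_D = 0; EF_D = 14
ES_E = max(EF_B=4, EF_D=14) = 14; EF_E = 14+4 = 18
ES_F = 14; EF_F = 14+14 = 28
ES_G = 13; EF_G = 13+4 = 17
ES_H = max(EF_A=4, EF_B=4) = 4; EF_H = 4+13 = 17
ES_I = max(EF_E=18, EF_F=28, EF_G=17, EF_H=17) = 28; EF_I = 28+13 = 41
Expected project duration μ = 41 days. Critical path: D → F → I.

Variance along critical path = 1.778 + 4.000 + 1.778 = 7.556; σ = √7.556 = 2.749 days.
Z = (45 − 41) / 2.749 = 1.455
P(T ≤ 45) = Φ(1.455) ≈ 0.927

0.927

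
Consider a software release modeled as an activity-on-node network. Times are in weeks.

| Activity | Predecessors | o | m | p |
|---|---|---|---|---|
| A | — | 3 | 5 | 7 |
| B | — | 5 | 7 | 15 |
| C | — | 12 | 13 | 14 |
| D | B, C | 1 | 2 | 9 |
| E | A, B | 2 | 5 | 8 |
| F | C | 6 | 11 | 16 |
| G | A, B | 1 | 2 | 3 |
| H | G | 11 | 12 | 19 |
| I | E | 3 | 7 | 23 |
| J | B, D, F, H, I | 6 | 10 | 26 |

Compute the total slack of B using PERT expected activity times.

1 weeks

te_A = (3 + 4·5 + 7)/6 = 30/6 = 5
te_B = (5 + 4·7 + 15)/6 = 48/6 = 8
te_C = (12 + 4·13 + 14)/6 = 78/6 = 13
te_D = (1 + 4·2 + 9)/6 = 18/6 = 3
te_E = (2 + 4·5 + 8)/6 = 30/6 = 5
te_F = (6 + 4·11 + 16)/6 = 66/6 = 11
te_G = (1 + 4·2 + 3)/6 = 12/6 = 2
te_H = (11 + 4·12 + 19)/6 = 78/6 = 13
te_I = (3 + 4·7 + 23)/6 = 54/6 = 9
te_J = (6 + 4·10 + 26)/6 = 72/6 = 12

Forward pass:
ES_A = 0; EF_A = 5
ES_B = 0; EF_B = 8
ES_C = 0; EF_C = 13
ES_D = max(EF_B=8, EF_C=13) = 13; EF_D = 13+3 = 16
ES_E = max(EF_A=5, EF_B=8) = 8; EF_E = 8+5 = 13
ES_F = 13; EF_F = 13+11 = 24
ES_G = max(EF_A=5, EF_B=8) = 8; EF_G = 8+2 = 10
ES_H = 10; EF_H = 10+13 = 23
ES_I = 13; EF_I = 13+9 = 22
ES_J = max(EF_B=8, EF_D=16, EF_F=24, EF_H=23, EF_I=22) = 24; EF_J = 24+12 = 36
Expected project duration μ = 36 weeks. Critical path: C → F → J.

Backward pass:
LF_J = 36; LS_J = 36−12 = 24
LF_I = LS_J = 24; LS_I = 24−9 = 15
LF_H = LS_J = 24; LS_H = 24−13 = 11
LF_G = LS_H = 11; LS_G = 11−2 = 9
LF_F = LS_J = 24; LS_F = 24−11 = 13
LF_E = LS_I = 15; LS_E = 15−5 = 10
LF_D = LS_J = 24; LS_D = 24−3 = 21
LF_C = min(LS_D=21, LS_F=13) = 13; LS_C = 13−13 = 0
LF_B = min(LS_D=21, LS_E=10, LS_G=9, LS_J=24) = 9; LS_B = 9−8 = 1
LF_A = min(LS_E=10, LS_G=9) = 9; LS_A = 9−5 = 4
Slack_B = LS_B − ES_B = 1 − 0 = 1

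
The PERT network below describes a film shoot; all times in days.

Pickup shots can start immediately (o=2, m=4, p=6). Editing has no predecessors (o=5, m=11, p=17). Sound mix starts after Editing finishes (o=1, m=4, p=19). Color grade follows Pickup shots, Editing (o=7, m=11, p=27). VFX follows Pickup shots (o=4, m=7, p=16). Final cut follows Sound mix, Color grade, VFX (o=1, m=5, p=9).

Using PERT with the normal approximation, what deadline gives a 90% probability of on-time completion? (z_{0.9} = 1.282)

te_Pickup shots = (2 + 4·4 + 6)/6 = 24/6 = 4; σ²_Pickup shots = ((6−2)/6)² = 0.444
te_Editing = (5 + 4·11 + 17)/6 = 66/6 = 11; σ²_Editing = ((17−5)/6)² = 4.000
te_Sound mix = (1 + 4·4 + 19)/6 = 36/6 = 6; σ²_Sound mix = ((19−1)/6)² = 9.000
te_Color grade = (7 + 4·11 + 27)/6 = 78/6 = 13; σ²_Color grade = ((27−7)/6)² = 11.111
te_VFX = (4 + 4·7 + 16)/6 = 48/6 = 8; σ²_VFX = ((16−4)/6)² = 4.000
te_Final cut = (1 + 4·5 + 9)/6 = 30/6 = 5; σ²_Final cut = ((9−1)/6)² = 1.778

Forward pass:
ES_Pickup shots = 0; EF_Pickup shots = 4
ES_Editing = 0; EF_Editing = 11
ES_Sound mix = 11; EF_Sound mix = 11+6 = 17
ES_Color grade = max(EF_Pickup shots=4, EF_Editing=11) = 11; EF_Color grade = 11+13 = 24
ES_VFX = 4; EF_VFX = 4+8 = 12
ES_Final cut = max(EF_Sound mix=17, EF_Color grade=24, EF_VFX=12) = 24; EF_Final cut = 24+5 = 29
Expected project duration μ = 29 days. Critical path: Editing → Color grade → Final cut.

Variance along critical path = 4.000 + 11.111 + 1.778 = 16.889; σ = 4.110 days.
D = μ + z·σ = 29 + 1.282·4.110 = 34.3 days

34.3 days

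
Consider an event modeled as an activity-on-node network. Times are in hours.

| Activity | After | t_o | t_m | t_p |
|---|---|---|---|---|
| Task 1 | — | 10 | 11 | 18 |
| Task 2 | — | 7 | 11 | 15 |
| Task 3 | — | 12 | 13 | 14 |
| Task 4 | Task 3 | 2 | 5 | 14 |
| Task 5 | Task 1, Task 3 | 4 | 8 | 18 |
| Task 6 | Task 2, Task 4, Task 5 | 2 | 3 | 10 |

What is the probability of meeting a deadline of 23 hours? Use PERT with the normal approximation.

te_Task 1 = (10 + 4·11 + 18)/6 = 72/6 = 12; σ²_Task 1 = ((18−10)/6)² = 1.778
te_Task 2 = (7 + 4·11 + 15)/6 = 66/6 = 11; σ²_Task 2 = ((15−7)/6)² = 1.778
te_Task 3 = (12 + 4·13 + 14)/6 = 78/6 = 13; σ²_Task 3 = ((14−12)/6)² = 0.111
te_Task 4 = (2 + 4·5 + 14)/6 = 36/6 = 6; σ²_Task 4 = ((14−2)/6)² = 4.000
te_Task 5 = (4 + 4·8 + 18)/6 = 54/6 = 9; σ²_Task 5 = ((18−4)/6)² = 5.444
te_Task 6 = (2 + 4·3 + 10)/6 = 24/6 = 4; σ²_Task 6 = ((10−2)/6)² = 1.778

Forward pass:
ES_Task 1 = 0; EF_Task 1 = 12
ES_Task 2 = 0; EF_Task 2 = 11
ES_Task 3 = 0; EF_Task 3 = 13
ES_Task 4 = 13; EF_Task 4 = 13+6 = 19
ES_Task 5 = max(EF_Task 1=12, EF_Task 3=13) = 13; EF_Task 5 = 13+9 = 22
ES_Task 6 = max(EF_Task 2=11, EF_Task 4=19, EF_Task 5=22) = 22; EF_Task 6 = 22+4 = 26
Expected project duration μ = 26 hours. Critical path: Task 3 → Task 5 → Task 6.

Variance along critical path = 0.111 + 5.444 + 1.778 = 7.333; σ = √7.333 = 2.708 hours.
Z = (23 − 26) / 2.708 = -1.108
P(T ≤ 23) = Φ(-1.108) ≈ 0.134

0.134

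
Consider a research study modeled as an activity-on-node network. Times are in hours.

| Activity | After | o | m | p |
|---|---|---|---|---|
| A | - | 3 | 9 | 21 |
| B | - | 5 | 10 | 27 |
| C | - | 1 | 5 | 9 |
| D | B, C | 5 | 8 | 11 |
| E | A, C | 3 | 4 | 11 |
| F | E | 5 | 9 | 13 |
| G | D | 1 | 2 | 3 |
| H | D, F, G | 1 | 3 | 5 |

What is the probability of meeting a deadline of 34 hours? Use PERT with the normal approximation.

0.974

te_A = (3 + 4·9 + 21)/6 = 60/6 = 10; σ²_A = ((21−3)/6)² = 9.000
te_B = (5 + 4·10 + 27)/6 = 72/6 = 12; σ²_B = ((27−5)/6)² = 13.444
te_C = (1 + 4·5 + 9)/6 = 30/6 = 5; σ²_C = ((9−1)/6)² = 1.778
te_D = (5 + 4·8 + 11)/6 = 48/6 = 8; σ²_D = ((11−5)/6)² = 1.000
te_E = (3 + 4·4 + 11)/6 = 30/6 = 5; σ²_E = ((11−3)/6)² = 1.778
te_F = (5 + 4·9 + 13)/6 = 54/6 = 9; σ²_F = ((13−5)/6)² = 1.778
te_G = (1 + 4·2 + 3)/6 = 12/6 = 2; σ²_G = ((3−1)/6)² = 0.111
te_H = (1 + 4·3 + 5)/6 = 18/6 = 3; σ²_H = ((5−1)/6)² = 0.444

Forward pass:
ES_A = 0; EF_A = 10
ES_B = 0; EF_B = 12
ES_C = 0; EF_C = 5
ES_D = max(EF_B=12, EF_C=5) = 12; EF_D = 12+8 = 20
ES_E = max(EF_A=10, EF_C=5) = 10; EF_E = 10+5 = 15
ES_F = 15; EF_F = 15+9 = 24
ES_G = 20; EF_G = 20+2 = 22
ES_H = max(EF_D=20, EF_F=24, EF_G=22) = 24; EF_H = 24+3 = 27
Expected project duration μ = 27 hours. Critical path: A → E → F → H.

Variance along critical path = 9.000 + 1.778 + 1.778 + 0.444 = 13.000; σ = √13.000 = 3.606 hours.
Z = (34 − 27) / 3.606 = 1.941
P(T ≤ 34) = Φ(1.941) ≈ 0.974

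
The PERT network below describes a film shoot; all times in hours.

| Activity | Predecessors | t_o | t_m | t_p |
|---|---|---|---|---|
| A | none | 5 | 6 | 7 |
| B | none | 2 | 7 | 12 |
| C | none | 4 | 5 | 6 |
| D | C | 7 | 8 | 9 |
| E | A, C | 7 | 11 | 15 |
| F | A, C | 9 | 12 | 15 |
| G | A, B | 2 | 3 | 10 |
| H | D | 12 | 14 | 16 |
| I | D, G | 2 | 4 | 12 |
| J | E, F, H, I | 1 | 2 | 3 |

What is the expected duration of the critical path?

29 hours

te_A = (5 + 4·6 + 7)/6 = 36/6 = 6
te_B = (2 + 4·7 + 12)/6 = 42/6 = 7
te_C = (4 + 4·5 + 6)/6 = 30/6 = 5
te_D = (7 + 4·8 + 9)/6 = 48/6 = 8
te_E = (7 + 4·11 + 15)/6 = 66/6 = 11
te_F = (9 + 4·12 + 15)/6 = 72/6 = 12
te_G = (2 + 4·3 + 10)/6 = 24/6 = 4
te_H = (12 + 4·14 + 16)/6 = 84/6 = 14
te_I = (2 + 4·4 + 12)/6 = 30/6 = 5
te_J = (1 + 4·2 + 3)/6 = 12/6 = 2

Forward pass:
ES_A = 0; EF_A = 6
ES_B = 0; EF_B = 7
ES_C = 0; EF_C = 5
ES_D = 5; EF_D = 5+8 = 13
ES_E = max(EF_A=6, EF_C=5) = 6; EF_E = 6+11 = 17
ES_F = max(EF_A=6, EF_C=5) = 6; EF_F = 6+12 = 18
ES_G = max(EF_A=6, EF_B=7) = 7; EF_G = 7+4 = 11
ES_H = 13; EF_H = 13+14 = 27
ES_I = max(EF_D=13, EF_G=11) = 13; EF_I = 13+5 = 18
ES_J = max(EF_E=17, EF_F=18, EF_H=27, EF_I=18) = 27; EF_J = 27+2 = 29
Expected project duration μ = 29 hours. Critical path: C → D → H → J.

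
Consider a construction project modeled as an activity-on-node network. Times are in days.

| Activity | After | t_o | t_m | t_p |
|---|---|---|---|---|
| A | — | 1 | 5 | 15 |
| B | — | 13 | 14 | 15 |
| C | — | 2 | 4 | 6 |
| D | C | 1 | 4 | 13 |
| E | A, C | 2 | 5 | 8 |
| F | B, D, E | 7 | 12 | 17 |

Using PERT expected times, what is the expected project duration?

26 days

te_A = (1 + 4·5 + 15)/6 = 36/6 = 6
te_B = (13 + 4·14 + 15)/6 = 84/6 = 14
te_C = (2 + 4·4 + 6)/6 = 24/6 = 4
te_D = (1 + 4·4 + 13)/6 = 30/6 = 5
te_E = (2 + 4·5 + 8)/6 = 30/6 = 5
te_F = (7 + 4·12 + 17)/6 = 72/6 = 12

Forward pass:
ES_A = 0; EF_A = 6
ES_B = 0; EF_B = 14
ES_C = 0; EF_C = 4
ES_D = 4; EF_D = 4+5 = 9
ES_E = max(EF_A=6, EF_C=4) = 6; EF_E = 6+5 = 11
ES_F = max(EF_B=14, EF_D=9, EF_E=11) = 14; EF_F = 14+12 = 26
Expected project duration μ = 26 days. Critical path: B → F.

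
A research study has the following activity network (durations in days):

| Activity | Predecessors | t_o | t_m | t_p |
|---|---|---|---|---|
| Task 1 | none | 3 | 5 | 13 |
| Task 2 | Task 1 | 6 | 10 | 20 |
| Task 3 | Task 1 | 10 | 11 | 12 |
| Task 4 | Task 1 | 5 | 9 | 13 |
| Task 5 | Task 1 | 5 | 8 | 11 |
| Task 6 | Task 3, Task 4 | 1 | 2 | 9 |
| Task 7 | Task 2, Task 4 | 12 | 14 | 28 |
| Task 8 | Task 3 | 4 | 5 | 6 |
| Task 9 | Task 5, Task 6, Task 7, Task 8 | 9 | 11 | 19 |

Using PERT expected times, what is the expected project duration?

45 days

te_Task 1 = (3 + 4·5 + 13)/6 = 36/6 = 6
te_Task 2 = (6 + 4·10 + 20)/6 = 66/6 = 11
te_Task 3 = (10 + 4·11 + 12)/6 = 66/6 = 11
te_Task 4 = (5 + 4·9 + 13)/6 = 54/6 = 9
te_Task 5 = (5 + 4·8 + 11)/6 = 48/6 = 8
te_Task 6 = (1 + 4·2 + 9)/6 = 18/6 = 3
te_Task 7 = (12 + 4·14 + 28)/6 = 96/6 = 16
te_Task 8 = (4 + 4·5 + 6)/6 = 30/6 = 5
te_Task 9 = (9 + 4·11 + 19)/6 = 72/6 = 12

Forward pass:
ES_Task 1 = 0; EF_Task 1 = 6
ES_Task 2 = 6; EF_Task 2 = 6+11 = 17
ES_Task 3 = 6; EF_Task 3 = 6+11 = 17
ES_Task 4 = 6; EF_Task 4 = 6+9 = 15
ES_Task 5 = 6; EF_Task 5 = 6+8 = 14
ES_Task 6 = max(EF_Task 3=17, EF_Task 4=15) = 17; EF_Task 6 = 17+3 = 20
ES_Task 7 = max(EF_Task 2=17, EF_Task 4=15) = 17; EF_Task 7 = 17+16 = 33
ES_Task 8 = 17; EF_Task 8 = 17+5 = 22
ES_Task 9 = max(EF_Task 5=14, EF_Task 6=20, EF_Task 7=33, EF_Task 8=22) = 33; EF_Task 9 = 33+12 = 45
Expected project duration μ = 45 days. Critical path: Task 1 → Task 2 → Task 7 → Task 9.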